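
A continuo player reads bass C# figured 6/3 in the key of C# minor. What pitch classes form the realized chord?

A third above C# in this key is E.
A sixth above C# in this key is A.
Together with the bass C#, this spells A major in first inversion.

C#, E, A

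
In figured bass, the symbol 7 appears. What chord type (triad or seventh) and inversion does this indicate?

seventh chord, root position

7 is shorthand for 7/5/3.
Intervals of 7/5/3 above the bass form a seventh chord; the bass is the root, so this is root position.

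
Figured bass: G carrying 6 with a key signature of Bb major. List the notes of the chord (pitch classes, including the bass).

The written figures 6 are shorthand for 6/3: the 3 is implied.
A third above G in this key is Bb.
A sixth above G in this key is Eb.
Together with the bass G, this spells Eb major in first inversion.

G, Bb, Eb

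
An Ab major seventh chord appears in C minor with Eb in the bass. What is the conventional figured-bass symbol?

4/3

Eb is the fifth of Ab major seventh, so the chord is in second inversion.
A seventh chord in second inversion is figured 6/4/3, conventionally abbreviated 4/3.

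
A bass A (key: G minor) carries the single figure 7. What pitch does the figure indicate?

G

Counting 6 letter steps above A lands on G; in G minor, that letter is G.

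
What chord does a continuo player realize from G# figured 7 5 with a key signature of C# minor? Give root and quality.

G# minor seventh

The figures 7 5 indicate a seventh chord in root position.
In root position the bass is the root, so the root is G#.
The chord tones are G#, B, D#, F#, giving G# minor seventh.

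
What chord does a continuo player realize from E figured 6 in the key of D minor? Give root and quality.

C major

The figures 6 indicate a triad in first inversion.
In first inversion the root lies a sixth above the bass: a sixth above E in D minor is C.
The chord tones are E, G, C, giving C major.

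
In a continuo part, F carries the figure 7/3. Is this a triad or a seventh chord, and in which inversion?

seventh chord, root position

7/3 is shorthand for 7/5/3.
Intervals of 7/5/3 above the bass form a seventh chord; the bass is the root, so this is root position.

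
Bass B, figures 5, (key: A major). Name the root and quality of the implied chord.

B minor

The figures 5 indicate a triad in root position.
In root position the bass is the root, so the root is B.
The chord tones are B, D, F#, giving B minor.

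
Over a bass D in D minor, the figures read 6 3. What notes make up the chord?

D, F, Bb

A third above D in this key is F.
A sixth above D in this key is Bb.
Together with the bass D, this spells Bb major in first inversion.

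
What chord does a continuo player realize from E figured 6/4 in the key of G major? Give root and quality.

A minor

The figures 6/4 indicate a triad in second inversion.
In second inversion the root lies a fourth above the bass: a fourth above E in G major is A.
The chord tones are E, A, C, giving A minor.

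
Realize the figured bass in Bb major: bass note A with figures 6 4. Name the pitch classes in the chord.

A, D, F

A fourth above A in this key is D.
A sixth above A in this key is F.
Together with the bass A, this spells D minor in second inversion.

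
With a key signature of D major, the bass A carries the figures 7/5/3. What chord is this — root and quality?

A dominant seventh

The figures 7/5/3 indicate a seventh chord in root position.
In root position the bass is the root, so the root is A.
The chord tones are A, C#, E, G, giving A dominant seventh.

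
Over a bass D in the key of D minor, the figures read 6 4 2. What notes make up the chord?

D, E, G, Bb

A second above D in this key is E.
A fourth above D in this key is G.
A sixth above D in this key is Bb.
Together with the bass D, this spells E half-diminished seventh in third inversion.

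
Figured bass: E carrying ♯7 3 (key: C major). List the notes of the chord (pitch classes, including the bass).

E, G, B, D#

The written figures ♯7 3 are shorthand for 7/5/3: the 5 is implied.
A third above E in this key is G.
A fifth above E in this key is B.
A seventh above E in this key is D, raised to D# by the sharp.
Together with the bass E, this spells E minor-major seventh in root position.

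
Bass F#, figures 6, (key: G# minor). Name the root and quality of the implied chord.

D# minor

The figures 6 indicate a triad in first inversion.
In first inversion the root lies a sixth above the bass: a sixth above F# in G# minor is D#.
The chord tones are F#, A#, D#, giving D# minor.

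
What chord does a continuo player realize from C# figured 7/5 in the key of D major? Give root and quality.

The figures 7/5 indicate a seventh chord in root position.
In root position the bass is the root, so the root is C#.
The chord tones are C#, E, G, B, giving C# half-diminished seventh.

C# half-diminished seventh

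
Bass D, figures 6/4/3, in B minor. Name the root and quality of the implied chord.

G major seventh

The figures 6/4/3 indicate a seventh chord in second inversion.
In second inversion the root lies a fourth above the bass: a fourth above D in B minor is G.
The chord tones are D, F#, G, B, giving G major seventh.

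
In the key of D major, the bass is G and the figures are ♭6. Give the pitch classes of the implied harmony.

G, B, Eb

The written figures ♭6 are shorthand for 6/3: the 3 is implied.
A third above G in this key is B.
A sixth above G in this key is E, lowered to Eb by the flat.
Together with the bass G, this spells Eb augmented in first inversion.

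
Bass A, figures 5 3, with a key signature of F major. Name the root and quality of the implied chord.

The figures 5 3 indicate a triad in root position.
In root position the bass is the root, so the root is A.
The chord tones are A, C, E, giving A minor.

A minor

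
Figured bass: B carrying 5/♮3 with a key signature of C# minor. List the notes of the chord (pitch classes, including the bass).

B, D, F#

A third above B in this key is D#, made natural (D) by the ♮ figure.
A fifth above B in this key is F#.
Together with the bass B, this spells B minor in root position.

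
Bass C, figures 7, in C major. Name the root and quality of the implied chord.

C major seventh

The figures 7 indicate a seventh chord in root position.
In root position the bass is the root, so the root is C.
The chord tones are C, E, G, B, giving C major seventh.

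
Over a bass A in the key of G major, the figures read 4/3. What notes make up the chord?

The written figures 4/3 are shorthand for 6/4/3: the 6 is implied.
A third above A in this key is C.
A fourth above A in this key is D.
A sixth above A in this key is F#.
Together with the bass A, this spells D dominant seventh in second inversion.

A, C, D, F#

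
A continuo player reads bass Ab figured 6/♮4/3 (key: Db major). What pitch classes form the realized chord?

A third above Ab in this key is C.
A fourth above Ab in this key is Db, made natural (D) by the ♮ figure.
A sixth above Ab in this key is F.
Together with the bass Ab, this spells D half-diminished seventh in second inversion.

Ab, C, D, F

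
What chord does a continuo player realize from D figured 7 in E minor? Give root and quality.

The figures 7 indicate a seventh chord in root position.
In root position the bass is the root, so the root is D.
The chord tones are D, F#, A, C, giving D dominant seventh.

D dominant seventh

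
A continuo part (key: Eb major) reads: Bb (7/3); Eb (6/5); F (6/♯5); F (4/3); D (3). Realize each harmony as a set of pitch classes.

Bb, D, F, Ab | Eb, G, Bb, C | F, Ab, C#, D | F, Ab, Bb, D | D, F, Ab

Bb (7/5/3): Bb, D, F, Ab.
Eb (6/5/3): Eb, G, Bb, C.
F (6/#5/3): F, Ab, C#, D.
F (6/4/3): F, Ab, Bb, D.
D (5/3): D, F, Ab.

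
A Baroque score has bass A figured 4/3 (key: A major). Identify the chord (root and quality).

The figures 4/3 indicate a seventh chord in second inversion.
In second inversion the root lies a fourth above the bass: a fourth above A in A major is D.
The chord tones are A, C#, D, F#, giving D major seventh.

D major seventh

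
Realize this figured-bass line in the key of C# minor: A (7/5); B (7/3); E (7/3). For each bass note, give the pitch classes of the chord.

A (7/5/3): A, C#, E, G#.
B (7/5/3): B, D#, F#, A.
E (7/5/3): E, G#, B, D#.

A, C#, E, G# | B, D#, F#, A | E, G#, B, D#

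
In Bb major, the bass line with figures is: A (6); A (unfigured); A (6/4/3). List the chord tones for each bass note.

A (6/3): A, C, F.
A (5/3): A, C, Eb.
A (6/4/3): A, C, D, F.

A, C, F | A, C, Eb | A, C, D, F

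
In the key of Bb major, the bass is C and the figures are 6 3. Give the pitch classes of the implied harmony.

A third above C in this key is Eb.
A sixth above C in this key is A.
Together with the bass C, this spells A diminished in first inversion.

C, Eb, A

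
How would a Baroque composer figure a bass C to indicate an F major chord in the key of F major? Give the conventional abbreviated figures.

C is the fifth of F major, so the chord is in second inversion.
A triad in second inversion is figured 6/4, conventionally abbreviated 6/4.

6/4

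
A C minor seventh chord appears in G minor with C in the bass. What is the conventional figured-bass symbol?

7

C is the root of C minor seventh, so the chord is in root position.
A seventh chord in root position is figured 7/5/3, conventionally abbreviated 7.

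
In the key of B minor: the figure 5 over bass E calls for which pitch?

Counting 4 letter steps above E lands on B; in B minor, that letter is B.

B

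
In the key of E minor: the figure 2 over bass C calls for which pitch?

Counting 1 letter step above C lands on D; in E minor, that letter is D.

D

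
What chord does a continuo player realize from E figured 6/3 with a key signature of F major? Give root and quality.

C major

The figures 6/3 indicate a triad in first inversion.
In first inversion the root lies a sixth above the bass: a sixth above E in F major is C.
The chord tones are E, G, C, giving C major.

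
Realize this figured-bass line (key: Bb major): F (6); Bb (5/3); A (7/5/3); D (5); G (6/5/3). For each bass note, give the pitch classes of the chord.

F (6/3): F, A, D.
Bb (5/3): Bb, D, F.
A (7/5/3): A, C, Eb, G.
D (5/3): D, F, A.
G (6/5/3): G, Bb, D, Eb.

F, A, D | Bb, D, F | A, C, Eb, G | D, F, A | G, Bb, D, Eb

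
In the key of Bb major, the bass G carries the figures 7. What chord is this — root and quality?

The figures 7 indicate a seventh chord in root position.
In root position the bass is the root, so the root is G.
The chord tones are G, Bb, D, F, giving G minor seventh.

G minor seventh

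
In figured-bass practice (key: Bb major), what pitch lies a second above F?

Counting 1 letter step above F lands on G; in Bb major, that letter is G.

G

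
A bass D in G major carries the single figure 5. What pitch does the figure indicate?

Counting 4 letter steps above D lands on A; in G major, that letter is A.

A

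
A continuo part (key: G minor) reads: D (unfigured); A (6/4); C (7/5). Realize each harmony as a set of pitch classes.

D (5/3): D, F, A.
A (6/4): A, D, F.
C (7/5/3): C, Eb, G, Bb.

D, F, A | A, D, F | C, Eb, G, Bb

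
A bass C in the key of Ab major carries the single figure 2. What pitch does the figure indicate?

Db

Counting 1 letter step above C lands on D; in Ab major, that letter is Db.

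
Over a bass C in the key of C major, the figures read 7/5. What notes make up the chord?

C, E, G, B

The written figures 7/5 are shorthand for 7/5/3: the 3 is implied.
A third above C in this key is E.
A fifth above C in this key is G.
A seventh above C in this key is B.
Together with the bass C, this spells C major seventh in root position.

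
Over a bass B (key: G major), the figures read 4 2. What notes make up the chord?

B, C, E, G

The written figures 4 2 are shorthand for 6/4/2: the 6 is implied.
A second above B in this key is C.
A fourth above B in this key is E.
A sixth above B in this key is G.
Together with the bass B, this spells C major seventh in third inversion.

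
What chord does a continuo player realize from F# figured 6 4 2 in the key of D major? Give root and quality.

G major seventh

The figures 6 4 2 indicate a seventh chord in third inversion.
In third inversion the root lies a second above the bass: a second above F# in D major is G.
The chord tones are F#, G, B, D, giving G major seventh.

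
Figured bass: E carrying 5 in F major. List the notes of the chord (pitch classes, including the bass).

E, G, Bb

The written figures 5 are shorthand for 5/3: the 3 is implied.
A third above E in this key is G.
A fifth above E in this key is Bb.
Together with the bass E, this spells E diminished in root position.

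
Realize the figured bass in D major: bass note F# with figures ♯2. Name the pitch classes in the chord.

The written figures ♯2 are shorthand for 6/4/2: the 6/4 are implied.
A second above F# in this key is G, raised to G# by the sharp.
A fourth above F# in this key is B.
A sixth above F# in this key is D.
Together with the bass F#, this spells G# half-diminished seventh in third inversion.

F#, G#, B, D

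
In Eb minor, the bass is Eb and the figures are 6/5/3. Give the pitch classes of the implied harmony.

A third above Eb in this key is Gb.
A fifth above Eb in this key is Bb.
A sixth above Eb in this key is Cb.
Together with the bass Eb, this spells Cb major seventh in first inversion.

Eb, Gb, Bb, Cb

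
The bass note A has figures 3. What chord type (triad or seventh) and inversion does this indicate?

3 is shorthand for 5/3.
Intervals of 5/3 above the bass form a triad; the bass is the root, so this is root position.

triad, root position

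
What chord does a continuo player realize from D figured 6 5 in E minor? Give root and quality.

The figures 6 5 indicate a seventh chord in first inversion.
In first inversion the root lies a sixth above the bass: a sixth above D in E minor is B.
The chord tones are D, F#, A, B, giving B minor seventh.

B minor seventh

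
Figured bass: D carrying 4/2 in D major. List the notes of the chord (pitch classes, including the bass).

The written figures 4/2 are shorthand for 6/4/2: the 6 is implied.
A second above D in this key is E.
A fourth above D in this key is G.
A sixth above D in this key is B.
Together with the bass D, this spells E minor seventh in third inversion.

D, E, G, B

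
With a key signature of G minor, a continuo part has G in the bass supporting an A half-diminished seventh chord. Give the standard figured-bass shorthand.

4/2

G is the seventh of A half-diminished seventh, so the chord is in third inversion.
A seventh chord in third inversion is figured 6/4/2, conventionally abbreviated 4/2.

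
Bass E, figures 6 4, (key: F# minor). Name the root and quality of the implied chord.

The figures 6 4 indicate a triad in second inversion.
In second inversion the root lies a fourth above the bass: a fourth above E in F# minor is A.
The chord tones are E, A, C#, giving A major.

A major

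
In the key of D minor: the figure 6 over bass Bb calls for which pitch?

G

Counting 5 letter steps above Bb lands on G; in D minor, that letter is G.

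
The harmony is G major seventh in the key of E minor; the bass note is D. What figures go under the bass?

4/3

D is the fifth of G major seventh, so the chord is in second inversion.
A seventh chord in second inversion is figured 6/4/3, conventionally abbreviated 4/3.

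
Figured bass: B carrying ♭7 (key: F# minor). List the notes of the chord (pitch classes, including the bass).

B, D, F#, Ab

The written figures ♭7 are shorthand for 7/5/3: the 5/3 are implied.
A third above B in this key is D.
A fifth above B in this key is F#.
A seventh above B in this key is A, lowered to Ab by the flat.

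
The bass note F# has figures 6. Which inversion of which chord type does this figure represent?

6 is shorthand for 6/3.
Intervals of 6/3 above the bass form a triad; the bass is the third, so this is first inversion.

triad, first inversion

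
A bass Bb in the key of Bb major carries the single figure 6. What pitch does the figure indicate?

Counting 5 letter steps above Bb lands on G; in Bb major, that letter is G.

G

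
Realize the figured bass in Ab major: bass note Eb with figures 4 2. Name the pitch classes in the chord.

The written figures 4 2 are shorthand for 6/4/2: the 6 is implied.
A second above Eb in this key is F.
A fourth above Eb in this key is Ab.
A sixth above Eb in this key is C.
Together with the bass Eb, this spells F minor seventh in third inversion.

Eb, F, Ab, C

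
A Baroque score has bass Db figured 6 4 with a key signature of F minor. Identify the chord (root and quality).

The figures 6 4 indicate a triad in second inversion.
In second inversion the root lies a fourth above the bass: a fourth above Db in F minor is G.
The chord tones are Db, G, Bb, giving G diminished.

G diminished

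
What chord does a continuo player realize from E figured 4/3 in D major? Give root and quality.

A dominant seventh

The figures 4/3 indicate a seventh chord in second inversion.
In second inversion the root lies a fourth above the bass: a fourth above E in D major is A.
The chord tones are E, G, A, C#, giving A dominant seventh.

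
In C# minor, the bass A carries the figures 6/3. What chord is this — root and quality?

F# minor

The figures 6/3 indicate a triad in first inversion.
In first inversion the root lies a sixth above the bass: a sixth above A in C# minor is F#.
The chord tones are A, C#, F#, giving F# minor.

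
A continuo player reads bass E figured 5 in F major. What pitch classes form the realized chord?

The written figures 5 are shorthand for 5/3: the 3 is implied.
A third above E in this key is G.
A fifth above E in this key is Bb.
Together with the bass E, this spells E diminished in root position.

E, G, Bb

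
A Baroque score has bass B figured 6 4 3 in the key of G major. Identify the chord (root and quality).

The figures 6 4 3 indicate a seventh chord in second inversion.
In second inversion the root lies a fourth above the bass: a fourth above B in G major is E.
The chord tones are B, D, E, G, giving E minor seventh.

E minor seventh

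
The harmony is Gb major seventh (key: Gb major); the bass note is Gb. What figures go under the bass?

7

Gb is the root of Gb major seventh, so the chord is in root position.
A seventh chord in root position is figured 7/5/3, conventionally abbreviated 7.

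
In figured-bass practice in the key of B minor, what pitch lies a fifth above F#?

C#

Counting 4 letter steps above F# lands on C; in B minor, that letter is C#.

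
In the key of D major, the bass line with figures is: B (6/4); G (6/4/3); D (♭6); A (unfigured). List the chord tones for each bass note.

B (6/4): B, E, G.
G (6/4/3): G, B, C#, E.
D (b6/3): D, F#, Bb.
A (5/3): A, C#, E.

B, E, G | G, B, C#, E | D, F#, Bb | A, C#, E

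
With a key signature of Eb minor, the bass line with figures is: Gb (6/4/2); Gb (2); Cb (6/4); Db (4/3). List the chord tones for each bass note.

Gb (6/4/2): Gb, Ab, Cb, Eb.
Gb (6/4/2): Gb, Ab, Cb, Eb.
Cb (6/4): Cb, F, Ab.
Db (6/4/3): Db, F, Gb, Bb.

Gb, Ab, Cb, Eb | Gb, Ab, Cb, Eb | Cb, F, Ab | Db, F, Gb, Bb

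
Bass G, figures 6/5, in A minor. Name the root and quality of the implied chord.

E minor seventh

The figures 6/5 indicate a seventh chord in first inversion.
In first inversion the root lies a sixth above the bass: a sixth above G in A minor is E.
The chord tones are G, B, D, E, giving E minor seventh.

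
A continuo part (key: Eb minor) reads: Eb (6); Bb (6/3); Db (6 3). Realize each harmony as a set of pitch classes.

Eb, Gb, Cb | Bb, Db, Gb | Db, F, Bb

Eb (6/3): Eb, Gb, Cb.
Bb (6/3): Bb, Db, Gb.
Db (6/3): Db, F, Bb.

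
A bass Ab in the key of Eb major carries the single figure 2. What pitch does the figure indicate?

Counting 1 letter step above Ab lands on B; in Eb major, that letter is Bb.

Bb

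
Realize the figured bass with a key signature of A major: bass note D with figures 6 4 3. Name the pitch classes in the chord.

D, F#, G#, B

A third above D in this key is F#.
A fourth above D in this key is G#.
A sixth above D in this key is B.
Together with the bass D, this spells G# half-diminished seventh in second inversion.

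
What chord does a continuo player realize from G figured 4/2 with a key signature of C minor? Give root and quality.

Ab major seventh

The figures 4/2 indicate a seventh chord in third inversion.
In third inversion the root lies a second above the bass: a second above G in C minor is Ab.
The chord tones are G, Ab, C, Eb, giving Ab major seventh.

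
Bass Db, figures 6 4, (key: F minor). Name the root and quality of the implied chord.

G diminished

The figures 6 4 indicate a triad in second inversion.
In second inversion the root lies a fourth above the bass: a fourth above Db in F minor is G.
The chord tones are Db, G, Bb, giving G diminished.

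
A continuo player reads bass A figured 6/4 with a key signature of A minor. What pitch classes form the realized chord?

A, D, F

A fourth above A in this key is D.
A sixth above A in this key is F.
Together with the bass A, this spells D minor in second inversion.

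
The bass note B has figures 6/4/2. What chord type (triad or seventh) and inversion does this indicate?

seventh chord, third inversion

Intervals of 6/4/2 above the bass form a seventh chord; the bass is the seventh, so this is third inversion.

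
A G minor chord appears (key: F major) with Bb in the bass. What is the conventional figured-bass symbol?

Bb is the third of G minor, so the chord is in first inversion.
A triad in first inversion is figured 6/3, conventionally abbreviated 6.

6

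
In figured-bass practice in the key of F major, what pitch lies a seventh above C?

Counting 6 letter steps above C lands on B; in F major, that letter is Bb.

Bb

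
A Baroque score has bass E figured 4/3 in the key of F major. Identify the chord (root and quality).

A minor seventh

The figures 4/3 indicate a seventh chord in second inversion.
In second inversion the root lies a fourth above the bass: a fourth above E in F major is A.
The chord tones are E, G, A, C, giving A minor seventh.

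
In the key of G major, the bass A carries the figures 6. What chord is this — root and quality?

F# diminished

The figures 6 indicate a triad in first inversion.
In first inversion the root lies a sixth above the bass: a sixth above A in G major is F#.
The chord tones are A, C, F#, giving F# diminished.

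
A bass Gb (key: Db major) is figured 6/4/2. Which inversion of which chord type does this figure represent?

seventh chord, third inversion

Intervals of 6/4/2 above the bass form a seventh chord; the bass is the seventh, so this is third inversion.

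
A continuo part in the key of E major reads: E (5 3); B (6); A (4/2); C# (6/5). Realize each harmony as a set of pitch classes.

E (5/3): E, G#, B.
B (6/3): B, D#, G#.
A (6/4/2): A, B, D#, F#.
C# (6/5/3): C#, E, G#, A.

E, G#, B | B, D#, G# | A, B, D#, F# | C#, E, G#, A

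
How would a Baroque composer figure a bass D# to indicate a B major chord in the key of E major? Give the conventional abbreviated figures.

6

D# is the third of B major, so the chord is in first inversion.
A triad in first inversion is figured 6/3, conventionally abbreviated 6.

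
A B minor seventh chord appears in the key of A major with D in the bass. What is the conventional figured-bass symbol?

D is the third of B minor seventh, so the chord is in first inversion.
A seventh chord in first inversion is figured 6/5/3, conventionally abbreviated 6/5.

6/5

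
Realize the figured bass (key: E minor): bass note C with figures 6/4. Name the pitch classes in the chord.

C, F#, A

A fourth above C in this key is F#.
A sixth above C in this key is A.
Together with the bass C, this spells F# diminished in second inversion.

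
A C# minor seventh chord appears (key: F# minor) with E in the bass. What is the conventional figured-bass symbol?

6/5

E is the third of C# minor seventh, so the chord is in first inversion.
A seventh chord in first inversion is figured 6/5/3, conventionally abbreviated 6/5.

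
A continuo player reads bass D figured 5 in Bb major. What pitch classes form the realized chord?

D, F, A

The written figures 5 are shorthand for 5/3: the 3 is implied.
A third above D in this key is F.
A fifth above D in this key is A.
Together with the bass D, this spells D minor in root position.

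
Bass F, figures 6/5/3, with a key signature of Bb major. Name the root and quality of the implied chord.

D minor seventh

The figures 6/5/3 indicate a seventh chord in first inversion.
In first inversion the root lies a sixth above the bass: a sixth above F in Bb major is D.
The chord tones are F, A, C, D, giving D minor seventh.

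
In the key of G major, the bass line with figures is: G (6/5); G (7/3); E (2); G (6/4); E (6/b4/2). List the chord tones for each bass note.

G (6/5/3): G, B, D, E.
G (7/5/3): G, B, D, F#.
E (6/4/2): E, F#, A, C.
G (6/4): G, C, E.
E (6/b4/2): E, F#, Ab, C.

G, B, D, E | G, B, D, F# | E, F#, A, C | G, C, E | E, F#, Ab, C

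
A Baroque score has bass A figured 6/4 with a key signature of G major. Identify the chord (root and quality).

The figures 6/4 indicate a triad in second inversion.
In second inversion the root lies a fourth above the bass: a fourth above A in G major is D.
The chord tones are A, D, F#, giving D major.

D major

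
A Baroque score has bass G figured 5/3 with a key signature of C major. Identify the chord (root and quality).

The figures 5/3 indicate a triad in root position.
In root position the bass is the root, so the root is G.
The chord tones are G, B, D, giving G major.

G major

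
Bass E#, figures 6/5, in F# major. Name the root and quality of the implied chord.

The figures 6/5 indicate a seventh chord in first inversion.
In first inversion the root lies a sixth above the bass: a sixth above E# in F# major is C#.
The chord tones are E#, G#, B, C#, giving C# dominant seventh.

C# dominant seventh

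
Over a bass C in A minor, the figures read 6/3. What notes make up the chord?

C, E, A

A third above C in this key is E.
A sixth above C in this key is A.
Together with the bass C, this spells A minor in first inversion.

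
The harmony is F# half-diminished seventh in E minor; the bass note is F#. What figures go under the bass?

F# is the root of F# half-diminished seventh, so the chord is in root position.
A seventh chord in root position is figured 7/5/3, conventionally abbreviated 7.

7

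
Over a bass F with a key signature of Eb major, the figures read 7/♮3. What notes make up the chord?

F, A, C, Eb

The written figures 7/♮3 are shorthand for 7/5/3: the 5 is implied.
A third above F in this key is Ab, made natural (A) by the ♮ figure.
A fifth above F in this key is C.
A seventh above F in this key is Eb.
Together with the bass F, this spells F dominant seventh in root position.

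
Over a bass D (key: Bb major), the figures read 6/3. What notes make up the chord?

A third above D in this key is F.
A sixth above D in this key is Bb.
Together with the bass D, this spells Bb major in first inversion.

D, F, Bb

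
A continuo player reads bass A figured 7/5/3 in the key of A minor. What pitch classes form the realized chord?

A third above A in this key is C.
A fifth above A in this key is E.
A seventh above A in this key is G.
Together with the bass A, this spells A minor seventh in root position.

A, C, E, G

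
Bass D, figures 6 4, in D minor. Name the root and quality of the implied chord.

G minor

The figures 6 4 indicate a triad in second inversion.
In second inversion the root lies a fourth above the bass: a fourth above D in D minor is G.
The chord tones are D, G, Bb, giving G minor.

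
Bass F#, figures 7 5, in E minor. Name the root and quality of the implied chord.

F# half-diminished seventh

The figures 7 5 indicate a seventh chord in root position.
In root position the bass is the root, so the root is F#.
The chord tones are F#, A, C, E, giving F# half-diminished seventh.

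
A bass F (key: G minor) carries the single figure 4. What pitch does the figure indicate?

Counting 3 letter steps above F lands on B; in G minor, that letter is Bb.

Bb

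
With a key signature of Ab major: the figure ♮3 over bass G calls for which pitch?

Counting 2 letter steps above G lands on B; in Ab major, that letter is Bb.
The ♮3 figure makes it natural, giving B.

B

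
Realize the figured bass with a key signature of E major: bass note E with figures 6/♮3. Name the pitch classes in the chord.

E, G, C#

A third above E in this key is G#, made natural (G) by the ♮ figure.
A sixth above E in this key is C#.
Together with the bass E, this spells C# diminished in first inversion.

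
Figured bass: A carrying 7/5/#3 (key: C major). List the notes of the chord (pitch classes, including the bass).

A, C#, E, G

A third above A in this key is C, raised to C# by the sharp.
A fifth above A in this key is E.
A seventh above A in this key is G.
Together with the bass A, this spells A dominant seventh in root position.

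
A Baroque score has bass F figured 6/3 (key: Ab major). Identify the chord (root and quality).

The figures 6/3 indicate a triad in first inversion.
In first inversion the root lies a sixth above the bass: a sixth above F in Ab major is Db.
The chord tones are F, Ab, Db, giving Db major.

Db major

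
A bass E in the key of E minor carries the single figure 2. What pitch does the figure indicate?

F#

Counting 1 letter step above E lands on F; in E minor, that letter is F#.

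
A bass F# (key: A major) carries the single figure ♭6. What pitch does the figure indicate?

Counting 5 letter steps above F# lands on D; in A major, that letter is D.
The b6 figure lowers it a semitone, giving Db.

Db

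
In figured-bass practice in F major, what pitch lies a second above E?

F

Counting 1 letter step above E lands on F; in F major, that letter is F.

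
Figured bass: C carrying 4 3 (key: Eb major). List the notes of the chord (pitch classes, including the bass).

C, Eb, F, Ab

The written figures 4 3 are shorthand for 6/4/3: the 6 is implied.
A third above C in this key is Eb.
A fourth above C in this key is F.
A sixth above C in this key is Ab.
Together with the bass C, this spells F minor seventh in second inversion.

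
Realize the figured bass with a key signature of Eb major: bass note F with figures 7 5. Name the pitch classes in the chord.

F, Ab, C, Eb

The written figures 7 5 are shorthand for 7/5/3: the 3 is implied.
A third above F in this key is Ab.
A fifth above F in this key is C.
A seventh above F in this key is Eb.
Together with the bass F, this spells F minor seventh in root position.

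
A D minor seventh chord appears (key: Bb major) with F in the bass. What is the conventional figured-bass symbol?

6/5

F is the third of D minor seventh, so the chord is in first inversion.
A seventh chord in first inversion is figured 6/5/3, conventionally abbreviated 6/5.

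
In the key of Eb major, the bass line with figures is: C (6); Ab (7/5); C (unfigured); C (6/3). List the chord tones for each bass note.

C (6/3): C, Eb, Ab.
Ab (7/5/3): Ab, C, Eb, G.
C (5/3): C, Eb, G.
C (6/3): C, Eb, Ab.

C, Eb, Ab | Ab, C, Eb, G | C, Eb, G | C, Eb, Ab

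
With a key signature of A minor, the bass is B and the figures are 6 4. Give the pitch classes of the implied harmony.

A fourth above B in this key is E.
A sixth above B in this key is G.
Together with the bass B, this spells E minor in second inversion.

B, E, G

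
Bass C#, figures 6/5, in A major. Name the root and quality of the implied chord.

A major seventh

The figures 6/5 indicate a seventh chord in first inversion.
In first inversion the root lies a sixth above the bass: a sixth above C# in A major is A.
The chord tones are C#, E, G#, A, giving A major seventh.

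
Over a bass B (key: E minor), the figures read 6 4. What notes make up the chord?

B, E, G

A fourth above B in this key is E.
A sixth above B in this key is G.
Together with the bass B, this spells E minor in second inversion.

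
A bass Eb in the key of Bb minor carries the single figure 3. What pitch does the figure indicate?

Gb

Counting 2 letter steps above Eb lands on G; in Bb minor, that letter is Gb.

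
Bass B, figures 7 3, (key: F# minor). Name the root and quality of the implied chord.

B minor seventh

The figures 7 3 indicate a seventh chord in root position.
In root position the bass is the root, so the root is B.
The chord tones are B, D, F#, A, giving B minor seventh.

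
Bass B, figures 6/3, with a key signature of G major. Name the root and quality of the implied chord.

G major

The figures 6/3 indicate a triad in first inversion.
In first inversion the root lies a sixth above the bass: a sixth above B in G major is G.
The chord tones are B, D, G, giving G major.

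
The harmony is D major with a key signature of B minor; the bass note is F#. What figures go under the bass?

6

F# is the third of D major, so the chord is in first inversion.
A triad in first inversion is figured 6/3, conventionally abbreviated 6.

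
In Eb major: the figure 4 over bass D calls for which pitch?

G

Counting 3 letter steps above D lands on G; in Eb major, that letter is G.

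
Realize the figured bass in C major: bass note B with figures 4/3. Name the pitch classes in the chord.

The written figures 4/3 are shorthand for 6/4/3: the 6 is implied.
A third above B in this key is D.
A fourth above B in this key is E.
A sixth above B in this key is G.
Together with the bass B, this spells E minor seventh in second inversion.

B, D, E, G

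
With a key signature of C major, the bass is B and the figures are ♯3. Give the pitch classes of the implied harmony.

B, D#, F

The written figures ♯3 are shorthand for 5/3: the 5 is implied.
A third above B in this key is D, raised to D# by the sharp.
A fifth above B in this key is F.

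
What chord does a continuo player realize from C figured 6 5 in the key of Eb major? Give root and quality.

The figures 6 5 indicate a seventh chord in first inversion.
In first inversion the root lies a sixth above the bass: a sixth above C in Eb major is Ab.
The chord tones are C, Eb, G, Ab, giving Ab major seventh.

Ab major seventh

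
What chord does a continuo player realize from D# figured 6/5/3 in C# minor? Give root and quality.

B dominant seventh

The figures 6/5/3 indicate a seventh chord in first inversion.
In first inversion the root lies a sixth above the bass: a sixth above D# in C# minor is B.
The chord tones are D#, F#, A, B, giving B dominant seventh.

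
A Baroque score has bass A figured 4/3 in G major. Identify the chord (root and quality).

D dominant seventh

The figures 4/3 indicate a seventh chord in second inversion.
In second inversion the root lies a fourth above the bass: a fourth above A in G major is D.
The chord tones are A, C, D, F#, giving D dominant seventh.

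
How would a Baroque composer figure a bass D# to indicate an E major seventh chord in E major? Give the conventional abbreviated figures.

4/2

D# is the seventh of E major seventh, so the chord is in third inversion.
A seventh chord in third inversion is figured 6/4/2, conventionally abbreviated 4/2.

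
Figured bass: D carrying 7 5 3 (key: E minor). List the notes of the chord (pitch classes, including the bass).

A third above D in this key is F#.
A fifth above D in this key is A.
A seventh above D in this key is C.
Together with the bass D, this spells D dominant seventh in root position.

D, F#, A, C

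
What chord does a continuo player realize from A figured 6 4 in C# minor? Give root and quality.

D# diminished

The figures 6 4 indicate a triad in second inversion.
In second inversion the root lies a fourth above the bass: a fourth above A in C# minor is D#.
The chord tones are A, D#, F#, giving D# diminished.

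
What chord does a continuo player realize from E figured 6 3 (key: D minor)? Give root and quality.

C major

The figures 6 3 indicate a triad in first inversion.
In first inversion the root lies a sixth above the bass: a sixth above E in D minor is C.
The chord tones are E, G, C, giving C major.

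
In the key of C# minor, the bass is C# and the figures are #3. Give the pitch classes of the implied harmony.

The written figures #3 are shorthand for 5/3: the 5 is implied.
A third above C# in this key is E, raised to E# by the sharp.
A fifth above C# in this key is G#.
Together with the bass C#, this spells C# major in root position.

C#, E#, G#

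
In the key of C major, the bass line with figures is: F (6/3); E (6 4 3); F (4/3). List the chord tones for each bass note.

F, A, D | E, G, A, C | F, A, B, D

F (6/3): F, A, D.
E (6/4/3): E, G, A, C.
F (6/4/3): F, A, B, D.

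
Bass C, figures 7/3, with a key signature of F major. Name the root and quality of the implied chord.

C dominant seventh

The figures 7/3 indicate a seventh chord in root position.
In root position the bass is the root, so the root is C.
The chord tones are C, E, G, Bb, giving C dominant seventh.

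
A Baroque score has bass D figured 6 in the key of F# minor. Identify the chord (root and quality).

B minor

The figures 6 indicate a triad in first inversion.
In first inversion the root lies a sixth above the bass: a sixth above D in F# minor is B.
The chord tones are D, F#, B, giving B minor.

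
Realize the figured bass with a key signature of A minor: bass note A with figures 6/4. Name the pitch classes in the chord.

A fourth above A in this key is D.
A sixth above A in this key is F.
Together with the bass A, this spells D minor in second inversion.

A, D, F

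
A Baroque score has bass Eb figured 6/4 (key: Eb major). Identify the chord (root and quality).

The figures 6/4 indicate a triad in second inversion.
In second inversion the root lies a fourth above the bass: a fourth above Eb in Eb major is Ab.
The chord tones are Eb, Ab, C, giving Ab major.

Ab major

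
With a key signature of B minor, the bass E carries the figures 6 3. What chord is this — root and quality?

The figures 6 3 indicate a triad in first inversion.
In first inversion the root lies a sixth above the bass: a sixth above E in B minor is C#.
The chord tones are E, G, C#, giving C# diminished.

C# diminished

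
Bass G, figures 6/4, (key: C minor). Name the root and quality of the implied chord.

The figures 6/4 indicate a triad in second inversion.
In second inversion the root lies a fourth above the bass: a fourth above G in C minor is C.
The chord tones are G, C, Eb, giving C minor.

C minor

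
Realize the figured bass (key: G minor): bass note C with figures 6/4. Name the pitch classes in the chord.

C, F, A

A fourth above C in this key is F.
A sixth above C in this key is A.
Together with the bass C, this spells F major in second inversion.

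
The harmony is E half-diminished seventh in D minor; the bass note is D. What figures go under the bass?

4/2

D is the seventh of E half-diminished seventh, so the chord is in third inversion.
A seventh chord in third inversion is figured 6/4/2, conventionally abbreviated 4/2.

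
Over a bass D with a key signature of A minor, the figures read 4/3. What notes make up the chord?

D, F, G, B

The written figures 4/3 are shorthand for 6/4/3: the 6 is implied.
A third above D in this key is F.
A fourth above D in this key is G.
A sixth above D in this key is B.
Together with the bass D, this spells G dominant seventh in second inversion.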